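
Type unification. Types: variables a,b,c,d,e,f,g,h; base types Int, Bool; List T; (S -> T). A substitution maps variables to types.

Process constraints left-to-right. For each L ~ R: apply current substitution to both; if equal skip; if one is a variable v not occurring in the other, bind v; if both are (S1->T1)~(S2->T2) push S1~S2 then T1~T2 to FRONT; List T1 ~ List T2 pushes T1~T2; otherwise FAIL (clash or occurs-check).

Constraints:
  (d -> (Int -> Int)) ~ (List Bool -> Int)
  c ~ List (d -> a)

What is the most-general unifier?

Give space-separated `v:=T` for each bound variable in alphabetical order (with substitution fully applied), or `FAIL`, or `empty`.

step 1: unify (d -> (Int -> Int)) ~ (List Bool -> Int)  [subst: {-} | 1 pending]
  -> decompose arrow: push d~List Bool, (Int -> Int)~Int
step 2: unify d ~ List Bool  [subst: {-} | 2 pending]
  bind d := List Bool
step 3: unify (Int -> Int) ~ Int  [subst: {d:=List Bool} | 1 pending]
  clash: (Int -> Int) vs Int

Answer: FAIL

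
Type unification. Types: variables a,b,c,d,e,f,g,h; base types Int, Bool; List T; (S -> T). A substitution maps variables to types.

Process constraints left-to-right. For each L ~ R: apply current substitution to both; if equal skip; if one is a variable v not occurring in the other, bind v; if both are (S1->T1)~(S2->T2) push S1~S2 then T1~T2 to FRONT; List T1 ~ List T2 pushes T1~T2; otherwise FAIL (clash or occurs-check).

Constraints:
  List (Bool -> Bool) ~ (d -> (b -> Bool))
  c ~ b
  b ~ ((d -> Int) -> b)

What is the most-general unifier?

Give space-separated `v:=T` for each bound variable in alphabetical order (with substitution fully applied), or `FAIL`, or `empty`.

step 1: unify List (Bool -> Bool) ~ (d -> (b -> Bool))  [subst: {-} | 2 pending]
  clash: List (Bool -> Bool) vs (d -> (b -> Bool))

Answer: FAIL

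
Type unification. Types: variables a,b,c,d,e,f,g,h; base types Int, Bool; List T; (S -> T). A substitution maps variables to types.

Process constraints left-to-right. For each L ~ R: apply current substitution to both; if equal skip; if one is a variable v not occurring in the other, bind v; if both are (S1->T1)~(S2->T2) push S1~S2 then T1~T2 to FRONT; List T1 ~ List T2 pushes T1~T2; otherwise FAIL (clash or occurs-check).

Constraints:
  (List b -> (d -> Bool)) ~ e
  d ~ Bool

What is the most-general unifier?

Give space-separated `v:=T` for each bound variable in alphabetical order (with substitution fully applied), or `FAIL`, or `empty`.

step 1: unify (List b -> (d -> Bool)) ~ e  [subst: {-} | 1 pending]
  bind e := (List b -> (d -> Bool))
step 2: unify d ~ Bool  [subst: {e:=(List b -> (d -> Bool))} | 0 pending]
  bind d := Bool

Answer: d:=Bool e:=(List b -> (Bool -> Bool))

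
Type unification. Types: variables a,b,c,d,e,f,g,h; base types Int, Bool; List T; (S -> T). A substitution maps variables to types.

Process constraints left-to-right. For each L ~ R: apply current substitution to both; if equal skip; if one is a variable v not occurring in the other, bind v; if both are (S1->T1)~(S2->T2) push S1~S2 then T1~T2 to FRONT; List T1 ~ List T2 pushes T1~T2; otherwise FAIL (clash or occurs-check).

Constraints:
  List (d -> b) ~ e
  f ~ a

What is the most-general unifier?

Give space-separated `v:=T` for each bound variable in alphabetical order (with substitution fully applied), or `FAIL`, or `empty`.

step 1: unify List (d -> b) ~ e  [subst: {-} | 1 pending]
  bind e := List (d -> b)
step 2: unify f ~ a  [subst: {e:=List (d -> b)} | 0 pending]
  bind f := a

Answer: e:=List (d -> b) f:=a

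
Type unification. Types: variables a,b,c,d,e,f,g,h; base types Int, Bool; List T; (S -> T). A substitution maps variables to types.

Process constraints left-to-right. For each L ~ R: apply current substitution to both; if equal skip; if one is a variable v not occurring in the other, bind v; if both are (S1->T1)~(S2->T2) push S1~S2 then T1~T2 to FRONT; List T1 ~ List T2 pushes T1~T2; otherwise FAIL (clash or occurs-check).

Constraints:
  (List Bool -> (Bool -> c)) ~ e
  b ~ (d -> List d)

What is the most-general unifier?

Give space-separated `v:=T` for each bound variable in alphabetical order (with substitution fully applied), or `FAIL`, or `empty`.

Answer: b:=(d -> List d) e:=(List Bool -> (Bool -> c))

Derivation:
step 1: unify (List Bool -> (Bool -> c)) ~ e  [subst: {-} | 1 pending]
  bind e := (List Bool -> (Bool -> c))
step 2: unify b ~ (d -> List d)  [subst: {e:=(List Bool -> (Bool -> c))} | 0 pending]
  bind b := (d -> List d)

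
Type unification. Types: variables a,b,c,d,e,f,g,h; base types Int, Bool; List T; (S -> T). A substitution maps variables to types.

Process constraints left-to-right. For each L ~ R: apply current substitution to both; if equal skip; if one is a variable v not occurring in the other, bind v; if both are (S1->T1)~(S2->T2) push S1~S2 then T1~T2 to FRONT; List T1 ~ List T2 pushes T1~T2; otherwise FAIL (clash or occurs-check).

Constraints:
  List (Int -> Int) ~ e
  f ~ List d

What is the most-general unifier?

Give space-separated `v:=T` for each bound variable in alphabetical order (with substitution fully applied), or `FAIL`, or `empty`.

step 1: unify List (Int -> Int) ~ e  [subst: {-} | 1 pending]
  bind e := List (Int -> Int)
step 2: unify f ~ List d  [subst: {e:=List (Int -> Int)} | 0 pending]
  bind f := List d

Answer: e:=List (Int -> Int) f:=List d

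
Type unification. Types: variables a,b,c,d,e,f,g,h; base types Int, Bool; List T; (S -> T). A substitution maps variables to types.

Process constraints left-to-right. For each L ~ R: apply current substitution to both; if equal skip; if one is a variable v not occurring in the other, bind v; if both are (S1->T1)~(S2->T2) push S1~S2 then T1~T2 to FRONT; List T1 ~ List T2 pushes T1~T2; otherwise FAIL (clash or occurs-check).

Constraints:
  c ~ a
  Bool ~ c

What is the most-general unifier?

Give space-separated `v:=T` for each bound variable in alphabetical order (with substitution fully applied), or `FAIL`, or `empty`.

step 1: unify c ~ a  [subst: {-} | 1 pending]
  bind c := a
step 2: unify Bool ~ a  [subst: {c:=a} | 0 pending]
  bind a := Bool

Answer: a:=Bool c:=Bool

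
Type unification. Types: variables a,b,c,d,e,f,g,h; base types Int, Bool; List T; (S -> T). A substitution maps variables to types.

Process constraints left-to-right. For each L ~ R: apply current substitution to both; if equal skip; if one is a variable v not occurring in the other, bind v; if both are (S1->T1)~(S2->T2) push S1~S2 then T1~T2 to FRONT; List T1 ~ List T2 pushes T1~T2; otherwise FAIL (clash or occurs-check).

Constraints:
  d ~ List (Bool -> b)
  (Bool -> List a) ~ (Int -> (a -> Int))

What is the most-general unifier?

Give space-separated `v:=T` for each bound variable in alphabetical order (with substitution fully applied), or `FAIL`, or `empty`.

Answer: FAIL

Derivation:
step 1: unify d ~ List (Bool -> b)  [subst: {-} | 1 pending]
  bind d := List (Bool -> b)
step 2: unify (Bool -> List a) ~ (Int -> (a -> Int))  [subst: {d:=List (Bool -> b)} | 0 pending]
  -> decompose arrow: push Bool~Int, List a~(a -> Int)
step 3: unify Bool ~ Int  [subst: {d:=List (Bool -> b)} | 1 pending]
  clash: Bool vs Int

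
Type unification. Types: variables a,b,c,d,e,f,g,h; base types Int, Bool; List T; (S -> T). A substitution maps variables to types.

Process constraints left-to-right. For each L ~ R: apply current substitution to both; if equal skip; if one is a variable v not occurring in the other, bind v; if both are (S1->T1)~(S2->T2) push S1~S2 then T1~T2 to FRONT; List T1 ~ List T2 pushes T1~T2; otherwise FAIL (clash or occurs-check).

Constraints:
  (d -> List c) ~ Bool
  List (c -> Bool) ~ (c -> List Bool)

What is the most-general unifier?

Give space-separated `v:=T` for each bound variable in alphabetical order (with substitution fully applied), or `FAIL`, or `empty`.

step 1: unify (d -> List c) ~ Bool  [subst: {-} | 1 pending]
  clash: (d -> List c) vs Bool

Answer: FAIL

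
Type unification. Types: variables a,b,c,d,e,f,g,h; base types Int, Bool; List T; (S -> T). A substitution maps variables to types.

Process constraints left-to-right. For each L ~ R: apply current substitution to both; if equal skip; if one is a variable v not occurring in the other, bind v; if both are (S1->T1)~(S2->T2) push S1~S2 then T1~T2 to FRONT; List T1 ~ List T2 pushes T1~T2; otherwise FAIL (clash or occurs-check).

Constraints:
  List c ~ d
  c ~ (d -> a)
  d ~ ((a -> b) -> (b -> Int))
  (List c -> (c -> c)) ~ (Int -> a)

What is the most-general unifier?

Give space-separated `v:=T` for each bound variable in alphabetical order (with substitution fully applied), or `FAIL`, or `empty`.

Answer: FAIL

Derivation:
step 1: unify List c ~ d  [subst: {-} | 3 pending]
  bind d := List c
step 2: unify c ~ (List c -> a)  [subst: {d:=List c} | 2 pending]
  occurs-check fail: c in (List c -> a)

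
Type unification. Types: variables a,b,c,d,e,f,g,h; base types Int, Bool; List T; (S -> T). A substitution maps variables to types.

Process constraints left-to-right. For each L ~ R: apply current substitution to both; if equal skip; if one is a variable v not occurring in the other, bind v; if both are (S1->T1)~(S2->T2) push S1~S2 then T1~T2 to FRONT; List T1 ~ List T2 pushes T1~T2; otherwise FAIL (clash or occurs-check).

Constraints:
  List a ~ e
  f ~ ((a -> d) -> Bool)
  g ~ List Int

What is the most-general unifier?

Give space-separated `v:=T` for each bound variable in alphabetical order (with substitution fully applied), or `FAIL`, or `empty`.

step 1: unify List a ~ e  [subst: {-} | 2 pending]
  bind e := List a
step 2: unify f ~ ((a -> d) -> Bool)  [subst: {e:=List a} | 1 pending]
  bind f := ((a -> d) -> Bool)
step 3: unify g ~ List Int  [subst: {e:=List a, f:=((a -> d) -> Bool)} | 0 pending]
  bind g := List Int

Answer: e:=List a f:=((a -> d) -> Bool) g:=List Int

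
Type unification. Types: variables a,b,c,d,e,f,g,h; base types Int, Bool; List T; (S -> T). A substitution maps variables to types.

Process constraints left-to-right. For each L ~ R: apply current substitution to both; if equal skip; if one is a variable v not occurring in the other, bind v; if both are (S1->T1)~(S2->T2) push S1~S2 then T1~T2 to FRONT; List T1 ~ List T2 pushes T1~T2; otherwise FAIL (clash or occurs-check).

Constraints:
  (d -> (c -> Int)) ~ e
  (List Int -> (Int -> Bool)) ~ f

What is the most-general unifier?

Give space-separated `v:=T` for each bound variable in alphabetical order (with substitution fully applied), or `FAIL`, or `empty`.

Answer: e:=(d -> (c -> Int)) f:=(List Int -> (Int -> Bool))

Derivation:
step 1: unify (d -> (c -> Int)) ~ e  [subst: {-} | 1 pending]
  bind e := (d -> (c -> Int))
step 2: unify (List Int -> (Int -> Bool)) ~ f  [subst: {e:=(d -> (c -> Int))} | 0 pending]
  bind f := (List Int -> (Int -> Bool))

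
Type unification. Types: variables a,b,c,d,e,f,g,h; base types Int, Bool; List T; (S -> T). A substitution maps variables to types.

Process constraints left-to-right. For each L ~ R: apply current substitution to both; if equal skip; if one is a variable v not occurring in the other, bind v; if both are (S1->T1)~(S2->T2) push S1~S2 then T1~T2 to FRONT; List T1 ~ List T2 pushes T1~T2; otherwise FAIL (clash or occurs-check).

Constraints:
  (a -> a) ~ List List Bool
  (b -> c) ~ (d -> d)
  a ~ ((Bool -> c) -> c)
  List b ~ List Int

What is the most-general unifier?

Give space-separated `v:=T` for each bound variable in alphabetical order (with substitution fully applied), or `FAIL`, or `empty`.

step 1: unify (a -> a) ~ List List Bool  [subst: {-} | 3 pending]
  clash: (a -> a) vs List List Bool

Answer: FAIL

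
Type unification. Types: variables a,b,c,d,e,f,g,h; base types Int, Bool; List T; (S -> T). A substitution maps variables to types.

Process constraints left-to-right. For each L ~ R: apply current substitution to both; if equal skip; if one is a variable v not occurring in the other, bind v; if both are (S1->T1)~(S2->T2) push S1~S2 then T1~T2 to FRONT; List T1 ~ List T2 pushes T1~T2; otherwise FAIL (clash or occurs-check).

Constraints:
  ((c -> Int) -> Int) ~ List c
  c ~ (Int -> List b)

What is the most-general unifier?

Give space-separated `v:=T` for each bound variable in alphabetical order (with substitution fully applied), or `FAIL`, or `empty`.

Answer: FAIL

Derivation:
step 1: unify ((c -> Int) -> Int) ~ List c  [subst: {-} | 1 pending]
  clash: ((c -> Int) -> Int) vs List c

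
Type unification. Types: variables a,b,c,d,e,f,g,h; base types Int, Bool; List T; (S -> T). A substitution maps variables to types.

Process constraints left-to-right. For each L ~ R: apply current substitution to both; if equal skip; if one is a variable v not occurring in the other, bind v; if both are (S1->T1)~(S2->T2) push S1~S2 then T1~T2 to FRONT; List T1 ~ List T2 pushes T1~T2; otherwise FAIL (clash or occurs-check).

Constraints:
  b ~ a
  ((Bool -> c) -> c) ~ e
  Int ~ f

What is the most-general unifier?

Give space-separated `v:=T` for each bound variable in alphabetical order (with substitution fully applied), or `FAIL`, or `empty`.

Answer: b:=a e:=((Bool -> c) -> c) f:=Int

Derivation:
step 1: unify b ~ a  [subst: {-} | 2 pending]
  bind b := a
step 2: unify ((Bool -> c) -> c) ~ e  [subst: {b:=a} | 1 pending]
  bind e := ((Bool -> c) -> c)
step 3: unify Int ~ f  [subst: {b:=a, e:=((Bool -> c) -> c)} | 0 pending]
  bind f := Int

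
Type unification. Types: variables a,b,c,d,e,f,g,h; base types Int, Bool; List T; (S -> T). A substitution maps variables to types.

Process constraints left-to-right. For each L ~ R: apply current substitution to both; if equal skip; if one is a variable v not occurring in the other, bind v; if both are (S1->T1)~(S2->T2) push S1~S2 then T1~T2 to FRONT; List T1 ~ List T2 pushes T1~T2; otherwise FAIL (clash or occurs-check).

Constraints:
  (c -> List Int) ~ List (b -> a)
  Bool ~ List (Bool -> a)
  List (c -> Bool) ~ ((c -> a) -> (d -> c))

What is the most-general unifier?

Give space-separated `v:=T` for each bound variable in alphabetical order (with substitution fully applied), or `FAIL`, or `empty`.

Answer: FAIL

Derivation:
step 1: unify (c -> List Int) ~ List (b -> a)  [subst: {-} | 2 pending]
  clash: (c -> List Int) vs List (b -> a)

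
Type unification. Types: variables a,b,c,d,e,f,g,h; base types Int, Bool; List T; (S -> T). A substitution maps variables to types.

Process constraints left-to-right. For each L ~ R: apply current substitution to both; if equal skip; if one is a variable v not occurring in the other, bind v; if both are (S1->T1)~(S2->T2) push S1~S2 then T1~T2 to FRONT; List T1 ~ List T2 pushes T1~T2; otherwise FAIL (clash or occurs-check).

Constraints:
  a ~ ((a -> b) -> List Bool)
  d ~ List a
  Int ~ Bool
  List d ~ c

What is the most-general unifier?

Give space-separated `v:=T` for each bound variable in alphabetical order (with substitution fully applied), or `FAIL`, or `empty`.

step 1: unify a ~ ((a -> b) -> List Bool)  [subst: {-} | 3 pending]
  occurs-check fail: a in ((a -> b) -> List Bool)

Answer: FAIL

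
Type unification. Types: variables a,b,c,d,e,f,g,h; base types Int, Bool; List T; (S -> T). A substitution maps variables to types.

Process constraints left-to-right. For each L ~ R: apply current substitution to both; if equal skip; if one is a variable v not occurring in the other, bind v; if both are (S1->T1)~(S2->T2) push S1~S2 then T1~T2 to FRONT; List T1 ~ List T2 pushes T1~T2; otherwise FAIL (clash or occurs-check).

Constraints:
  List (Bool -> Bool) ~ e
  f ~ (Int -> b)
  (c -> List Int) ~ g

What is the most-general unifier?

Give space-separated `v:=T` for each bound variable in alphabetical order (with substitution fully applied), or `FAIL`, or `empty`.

step 1: unify List (Bool -> Bool) ~ e  [subst: {-} | 2 pending]
  bind e := List (Bool -> Bool)
step 2: unify f ~ (Int -> b)  [subst: {e:=List (Bool -> Bool)} | 1 pending]
  bind f := (Int -> b)
step 3: unify (c -> List Int) ~ g  [subst: {e:=List (Bool -> Bool), f:=(Int -> b)} | 0 pending]
  bind g := (c -> List Int)

Answer: e:=List (Bool -> Bool) f:=(Int -> b) g:=(c -> List Int)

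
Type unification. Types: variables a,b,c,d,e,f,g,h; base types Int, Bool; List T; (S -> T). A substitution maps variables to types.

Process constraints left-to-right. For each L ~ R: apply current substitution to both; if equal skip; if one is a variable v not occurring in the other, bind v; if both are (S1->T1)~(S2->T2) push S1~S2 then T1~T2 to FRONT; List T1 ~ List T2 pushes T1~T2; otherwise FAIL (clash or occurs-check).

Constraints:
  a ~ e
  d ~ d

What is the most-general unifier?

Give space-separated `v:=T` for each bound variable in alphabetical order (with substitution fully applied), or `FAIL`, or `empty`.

step 1: unify a ~ e  [subst: {-} | 1 pending]
  bind a := e
step 2: unify d ~ d  [subst: {a:=e} | 0 pending]
  -> identical, skip

Answer: a:=e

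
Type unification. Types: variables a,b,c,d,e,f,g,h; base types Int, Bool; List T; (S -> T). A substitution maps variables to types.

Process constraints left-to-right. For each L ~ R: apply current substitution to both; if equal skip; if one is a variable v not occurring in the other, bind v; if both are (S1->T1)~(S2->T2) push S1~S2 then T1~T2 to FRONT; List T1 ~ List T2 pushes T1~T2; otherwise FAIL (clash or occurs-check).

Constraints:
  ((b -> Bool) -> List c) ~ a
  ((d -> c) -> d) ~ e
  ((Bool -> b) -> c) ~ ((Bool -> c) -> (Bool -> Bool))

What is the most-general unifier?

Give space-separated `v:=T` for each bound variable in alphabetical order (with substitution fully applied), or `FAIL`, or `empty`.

step 1: unify ((b -> Bool) -> List c) ~ a  [subst: {-} | 2 pending]
  bind a := ((b -> Bool) -> List c)
step 2: unify ((d -> c) -> d) ~ e  [subst: {a:=((b -> Bool) -> List c)} | 1 pending]
  bind e := ((d -> c) -> d)
step 3: unify ((Bool -> b) -> c) ~ ((Bool -> c) -> (Bool -> Bool))  [subst: {a:=((b -> Bool) -> List c), e:=((d -> c) -> d)} | 0 pending]
  -> decompose arrow: push (Bool -> b)~(Bool -> c), c~(Bool -> Bool)
step 4: unify (Bool -> b) ~ (Bool -> c)  [subst: {a:=((b -> Bool) -> List c), e:=((d -> c) -> d)} | 1 pending]
  -> decompose arrow: push Bool~Bool, b~c
step 5: unify Bool ~ Bool  [subst: {a:=((b -> Bool) -> List c), e:=((d -> c) -> d)} | 2 pending]
  -> identical, skip
step 6: unify b ~ c  [subst: {a:=((b -> Bool) -> List c), e:=((d -> c) -> d)} | 1 pending]
  bind b := c
step 7: unify c ~ (Bool -> Bool)  [subst: {a:=((b -> Bool) -> List c), e:=((d -> c) -> d), b:=c} | 0 pending]
  bind c := (Bool -> Bool)

Answer: a:=(((Bool -> Bool) -> Bool) -> List (Bool -> Bool)) b:=(Bool -> Bool) c:=(Bool -> Bool) e:=((d -> (Bool -> Bool)) -> d)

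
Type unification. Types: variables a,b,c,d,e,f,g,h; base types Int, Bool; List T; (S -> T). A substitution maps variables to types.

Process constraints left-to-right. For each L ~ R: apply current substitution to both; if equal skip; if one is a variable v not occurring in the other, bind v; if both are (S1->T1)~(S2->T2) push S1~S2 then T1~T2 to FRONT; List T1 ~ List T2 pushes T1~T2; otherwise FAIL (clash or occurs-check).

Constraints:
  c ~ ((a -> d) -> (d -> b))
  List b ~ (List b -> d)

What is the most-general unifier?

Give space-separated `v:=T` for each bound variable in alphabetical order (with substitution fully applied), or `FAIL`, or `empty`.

step 1: unify c ~ ((a -> d) -> (d -> b))  [subst: {-} | 1 pending]
  bind c := ((a -> d) -> (d -> b))
step 2: unify List b ~ (List b -> d)  [subst: {c:=((a -> d) -> (d -> b))} | 0 pending]
  clash: List b vs (List b -> d)

Answer: FAIL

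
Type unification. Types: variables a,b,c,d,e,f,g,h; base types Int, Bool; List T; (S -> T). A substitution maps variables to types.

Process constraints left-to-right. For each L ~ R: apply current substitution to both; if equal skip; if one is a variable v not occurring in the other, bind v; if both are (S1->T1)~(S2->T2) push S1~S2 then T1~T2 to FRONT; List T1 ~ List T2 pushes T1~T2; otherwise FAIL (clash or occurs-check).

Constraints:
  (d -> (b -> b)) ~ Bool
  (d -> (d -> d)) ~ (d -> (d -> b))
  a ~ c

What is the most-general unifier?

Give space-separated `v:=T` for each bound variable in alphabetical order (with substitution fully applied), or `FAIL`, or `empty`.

Answer: FAIL

Derivation:
step 1: unify (d -> (b -> b)) ~ Bool  [subst: {-} | 2 pending]
  clash: (d -> (b -> b)) vs Bool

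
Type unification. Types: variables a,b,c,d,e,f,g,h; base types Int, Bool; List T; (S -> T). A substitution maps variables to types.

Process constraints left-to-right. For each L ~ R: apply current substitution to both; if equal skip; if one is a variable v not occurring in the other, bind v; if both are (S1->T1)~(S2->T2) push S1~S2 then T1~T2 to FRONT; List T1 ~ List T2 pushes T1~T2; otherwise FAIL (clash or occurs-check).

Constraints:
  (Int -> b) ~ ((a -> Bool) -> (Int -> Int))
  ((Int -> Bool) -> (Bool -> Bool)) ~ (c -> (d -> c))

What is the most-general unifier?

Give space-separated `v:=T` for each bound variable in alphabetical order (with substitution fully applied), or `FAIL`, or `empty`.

Answer: FAIL

Derivation:
step 1: unify (Int -> b) ~ ((a -> Bool) -> (Int -> Int))  [subst: {-} | 1 pending]
  -> decompose arrow: push Int~(a -> Bool), b~(Int -> Int)
step 2: unify Int ~ (a -> Bool)  [subst: {-} | 2 pending]
  clash: Int vs (a -> Bool)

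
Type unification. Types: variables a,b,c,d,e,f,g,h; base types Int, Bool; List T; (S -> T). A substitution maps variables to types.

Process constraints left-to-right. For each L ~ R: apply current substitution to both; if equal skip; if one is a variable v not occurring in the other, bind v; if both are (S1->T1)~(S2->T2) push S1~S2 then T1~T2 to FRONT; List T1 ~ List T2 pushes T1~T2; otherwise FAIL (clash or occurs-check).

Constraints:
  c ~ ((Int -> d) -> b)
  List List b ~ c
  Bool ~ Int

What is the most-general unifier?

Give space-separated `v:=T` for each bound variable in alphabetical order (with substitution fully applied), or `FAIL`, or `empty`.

Answer: FAIL

Derivation:
step 1: unify c ~ ((Int -> d) -> b)  [subst: {-} | 2 pending]
  bind c := ((Int -> d) -> b)
step 2: unify List List b ~ ((Int -> d) -> b)  [subst: {c:=((Int -> d) -> b)} | 1 pending]
  clash: List List b vs ((Int -> d) -> b)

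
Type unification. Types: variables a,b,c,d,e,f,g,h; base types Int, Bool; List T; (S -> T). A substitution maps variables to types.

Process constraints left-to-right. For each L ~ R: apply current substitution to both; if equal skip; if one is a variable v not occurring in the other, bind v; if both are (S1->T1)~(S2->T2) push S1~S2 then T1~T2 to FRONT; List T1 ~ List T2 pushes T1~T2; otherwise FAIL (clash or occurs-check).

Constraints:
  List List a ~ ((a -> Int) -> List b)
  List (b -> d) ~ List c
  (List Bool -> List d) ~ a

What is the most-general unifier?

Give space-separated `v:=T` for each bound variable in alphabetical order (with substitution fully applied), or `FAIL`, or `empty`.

Answer: FAIL

Derivation:
step 1: unify List List a ~ ((a -> Int) -> List b)  [subst: {-} | 2 pending]
  clash: List List a vs ((a -> Int) -> List b)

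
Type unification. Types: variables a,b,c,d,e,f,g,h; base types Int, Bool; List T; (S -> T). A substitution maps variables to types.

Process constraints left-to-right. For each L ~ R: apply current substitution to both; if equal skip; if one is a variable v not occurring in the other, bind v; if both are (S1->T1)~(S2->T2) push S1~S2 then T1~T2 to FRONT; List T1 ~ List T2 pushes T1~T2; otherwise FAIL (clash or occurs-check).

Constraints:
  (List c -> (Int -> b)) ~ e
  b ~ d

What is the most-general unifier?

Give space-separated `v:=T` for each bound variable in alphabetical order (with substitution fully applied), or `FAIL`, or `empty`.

Answer: b:=d e:=(List c -> (Int -> d))

Derivation:
step 1: unify (List c -> (Int -> b)) ~ e  [subst: {-} | 1 pending]
  bind e := (List c -> (Int -> b))
step 2: unify b ~ d  [subst: {e:=(List c -> (Int -> b))} | 0 pending]
  bind b := d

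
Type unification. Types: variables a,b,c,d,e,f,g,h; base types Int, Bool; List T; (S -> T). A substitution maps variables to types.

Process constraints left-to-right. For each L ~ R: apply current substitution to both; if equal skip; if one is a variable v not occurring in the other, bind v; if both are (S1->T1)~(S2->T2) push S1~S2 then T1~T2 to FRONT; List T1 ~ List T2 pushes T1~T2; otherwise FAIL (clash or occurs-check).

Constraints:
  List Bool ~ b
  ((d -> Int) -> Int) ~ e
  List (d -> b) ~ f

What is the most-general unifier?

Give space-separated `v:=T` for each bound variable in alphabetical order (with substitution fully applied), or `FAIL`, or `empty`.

Answer: b:=List Bool e:=((d -> Int) -> Int) f:=List (d -> List Bool)

Derivation:
step 1: unify List Bool ~ b  [subst: {-} | 2 pending]
  bind b := List Bool
step 2: unify ((d -> Int) -> Int) ~ e  [subst: {b:=List Bool} | 1 pending]
  bind e := ((d -> Int) -> Int)
step 3: unify List (d -> List Bool) ~ f  [subst: {b:=List Bool, e:=((d -> Int) -> Int)} | 0 pending]
  bind f := List (d -> List Bool)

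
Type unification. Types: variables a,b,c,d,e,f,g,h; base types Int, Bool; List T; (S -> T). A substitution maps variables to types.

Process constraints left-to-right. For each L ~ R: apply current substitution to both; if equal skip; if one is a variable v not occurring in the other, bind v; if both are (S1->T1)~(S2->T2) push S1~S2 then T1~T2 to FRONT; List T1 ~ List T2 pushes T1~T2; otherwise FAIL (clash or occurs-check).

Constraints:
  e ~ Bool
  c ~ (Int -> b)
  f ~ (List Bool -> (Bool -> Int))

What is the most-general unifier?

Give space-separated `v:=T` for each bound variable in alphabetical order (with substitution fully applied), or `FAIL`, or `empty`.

Answer: c:=(Int -> b) e:=Bool f:=(List Bool -> (Bool -> Int))

Derivation:
step 1: unify e ~ Bool  [subst: {-} | 2 pending]
  bind e := Bool
step 2: unify c ~ (Int -> b)  [subst: {e:=Bool} | 1 pending]
  bind c := (Int -> b)
step 3: unify f ~ (List Bool -> (Bool -> Int))  [subst: {e:=Bool, c:=(Int -> b)} | 0 pending]
  bind f := (List Bool -> (Bool -> Int))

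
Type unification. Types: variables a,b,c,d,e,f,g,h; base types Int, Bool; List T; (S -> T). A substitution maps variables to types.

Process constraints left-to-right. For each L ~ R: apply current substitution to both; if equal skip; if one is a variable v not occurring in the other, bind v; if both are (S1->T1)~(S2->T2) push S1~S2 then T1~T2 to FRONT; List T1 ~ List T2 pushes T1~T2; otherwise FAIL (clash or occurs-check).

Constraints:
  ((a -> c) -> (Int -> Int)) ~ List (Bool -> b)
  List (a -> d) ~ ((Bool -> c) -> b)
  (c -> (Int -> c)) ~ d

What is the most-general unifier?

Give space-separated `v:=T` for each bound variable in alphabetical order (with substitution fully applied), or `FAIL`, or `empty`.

step 1: unify ((a -> c) -> (Int -> Int)) ~ List (Bool -> b)  [subst: {-} | 2 pending]
  clash: ((a -> c) -> (Int -> Int)) vs List (Bool -> b)

Answer: FAIL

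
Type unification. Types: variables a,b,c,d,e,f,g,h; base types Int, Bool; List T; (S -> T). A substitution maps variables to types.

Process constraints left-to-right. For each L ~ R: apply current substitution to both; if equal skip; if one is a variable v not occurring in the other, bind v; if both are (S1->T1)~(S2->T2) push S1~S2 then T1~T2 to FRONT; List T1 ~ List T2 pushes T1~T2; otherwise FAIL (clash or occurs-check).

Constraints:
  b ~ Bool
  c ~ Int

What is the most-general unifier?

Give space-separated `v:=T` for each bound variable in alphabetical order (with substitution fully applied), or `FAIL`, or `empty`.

Answer: b:=Bool c:=Int

Derivation:
step 1: unify b ~ Bool  [subst: {-} | 1 pending]
  bind b := Bool
step 2: unify c ~ Int  [subst: {b:=Bool} | 0 pending]
  bind c := Int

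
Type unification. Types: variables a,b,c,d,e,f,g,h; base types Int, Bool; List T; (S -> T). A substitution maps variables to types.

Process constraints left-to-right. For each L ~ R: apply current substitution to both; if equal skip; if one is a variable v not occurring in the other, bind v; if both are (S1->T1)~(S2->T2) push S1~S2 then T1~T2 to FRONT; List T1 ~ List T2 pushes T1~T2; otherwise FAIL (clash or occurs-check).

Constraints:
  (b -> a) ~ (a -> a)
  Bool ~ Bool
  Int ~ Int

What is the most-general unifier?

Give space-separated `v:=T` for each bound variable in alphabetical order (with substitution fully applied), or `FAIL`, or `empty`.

Answer: b:=a

Derivation:
step 1: unify (b -> a) ~ (a -> a)  [subst: {-} | 2 pending]
  -> decompose arrow: push b~a, a~a
step 2: unify b ~ a  [subst: {-} | 3 pending]
  bind b := a
step 3: unify a ~ a  [subst: {b:=a} | 2 pending]
  -> identical, skip
step 4: unify Bool ~ Bool  [subst: {b:=a} | 1 pending]
  -> identical, skip
step 5: unify Int ~ Int  [subst: {b:=a} | 0 pending]
  -> identical, skip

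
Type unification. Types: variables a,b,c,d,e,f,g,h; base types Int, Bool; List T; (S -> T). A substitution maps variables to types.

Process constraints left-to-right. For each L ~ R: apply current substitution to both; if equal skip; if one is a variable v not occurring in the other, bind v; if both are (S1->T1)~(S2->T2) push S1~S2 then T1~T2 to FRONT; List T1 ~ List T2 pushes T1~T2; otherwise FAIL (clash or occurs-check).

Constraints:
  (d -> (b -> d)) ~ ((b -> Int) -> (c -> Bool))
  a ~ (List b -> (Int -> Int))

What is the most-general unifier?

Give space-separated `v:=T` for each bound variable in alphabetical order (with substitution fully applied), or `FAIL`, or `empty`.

step 1: unify (d -> (b -> d)) ~ ((b -> Int) -> (c -> Bool))  [subst: {-} | 1 pending]
  -> decompose arrow: push d~(b -> Int), (b -> d)~(c -> Bool)
step 2: unify d ~ (b -> Int)  [subst: {-} | 2 pending]
  bind d := (b -> Int)
step 3: unify (b -> (b -> Int)) ~ (c -> Bool)  [subst: {d:=(b -> Int)} | 1 pending]
  -> decompose arrow: push b~c, (b -> Int)~Bool
step 4: unify b ~ c  [subst: {d:=(b -> Int)} | 2 pending]
  bind b := c
step 5: unify (c -> Int) ~ Bool  [subst: {d:=(b -> Int), b:=c} | 1 pending]
  clash: (c -> Int) vs Bool

Answer: FAIL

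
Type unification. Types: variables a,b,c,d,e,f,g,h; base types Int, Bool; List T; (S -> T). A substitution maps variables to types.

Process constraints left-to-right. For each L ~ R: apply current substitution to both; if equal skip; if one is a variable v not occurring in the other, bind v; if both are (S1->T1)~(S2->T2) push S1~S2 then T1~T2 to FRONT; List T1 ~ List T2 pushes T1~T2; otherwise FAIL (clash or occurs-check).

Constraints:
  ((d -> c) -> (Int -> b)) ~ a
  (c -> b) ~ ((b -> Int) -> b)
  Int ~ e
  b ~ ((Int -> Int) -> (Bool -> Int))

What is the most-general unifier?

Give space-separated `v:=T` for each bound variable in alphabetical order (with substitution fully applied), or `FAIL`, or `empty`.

step 1: unify ((d -> c) -> (Int -> b)) ~ a  [subst: {-} | 3 pending]
  bind a := ((d -> c) -> (Int -> b))
step 2: unify (c -> b) ~ ((b -> Int) -> b)  [subst: {a:=((d -> c) -> (Int -> b))} | 2 pending]
  -> decompose arrow: push c~(b -> Int), b~b
step 3: unify c ~ (b -> Int)  [subst: {a:=((d -> c) -> (Int -> b))} | 3 pending]
  bind c := (b -> Int)
step 4: unify b ~ b  [subst: {a:=((d -> c) -> (Int -> b)), c:=(b -> Int)} | 2 pending]
  -> identical, skip
step 5: unify Int ~ e  [subst: {a:=((d -> c) -> (Int -> b)), c:=(b -> Int)} | 1 pending]
  bind e := Int
step 6: unify b ~ ((Int -> Int) -> (Bool -> Int))  [subst: {a:=((d -> c) -> (Int -> b)), c:=(b -> Int), e:=Int} | 0 pending]
  bind b := ((Int -> Int) -> (Bool -> Int))

Answer: a:=((d -> (((Int -> Int) -> (Bool -> Int)) -> Int)) -> (Int -> ((Int -> Int) -> (Bool -> Int)))) b:=((Int -> Int) -> (Bool -> Int)) c:=(((Int -> Int) -> (Bool -> Int)) -> Int) e:=Int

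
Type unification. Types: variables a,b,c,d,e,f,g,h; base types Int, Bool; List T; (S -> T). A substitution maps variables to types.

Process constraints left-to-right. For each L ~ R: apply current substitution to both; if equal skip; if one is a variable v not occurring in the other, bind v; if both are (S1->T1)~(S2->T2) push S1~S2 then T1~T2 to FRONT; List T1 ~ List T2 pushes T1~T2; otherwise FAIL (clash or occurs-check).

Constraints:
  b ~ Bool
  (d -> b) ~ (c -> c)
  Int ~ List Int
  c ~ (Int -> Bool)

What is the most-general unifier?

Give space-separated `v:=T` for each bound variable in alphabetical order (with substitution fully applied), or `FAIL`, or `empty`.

step 1: unify b ~ Bool  [subst: {-} | 3 pending]
  bind b := Bool
step 2: unify (d -> Bool) ~ (c -> c)  [subst: {b:=Bool} | 2 pending]
  -> decompose arrow: push d~c, Bool~c
step 3: unify d ~ c  [subst: {b:=Bool} | 3 pending]
  bind d := c
step 4: unify Bool ~ c  [subst: {b:=Bool, d:=c} | 2 pending]
  bind c := Bool
step 5: unify Int ~ List Int  [subst: {b:=Bool, d:=c, c:=Bool} | 1 pending]
  clash: Int vs List Int

Answer: FAIL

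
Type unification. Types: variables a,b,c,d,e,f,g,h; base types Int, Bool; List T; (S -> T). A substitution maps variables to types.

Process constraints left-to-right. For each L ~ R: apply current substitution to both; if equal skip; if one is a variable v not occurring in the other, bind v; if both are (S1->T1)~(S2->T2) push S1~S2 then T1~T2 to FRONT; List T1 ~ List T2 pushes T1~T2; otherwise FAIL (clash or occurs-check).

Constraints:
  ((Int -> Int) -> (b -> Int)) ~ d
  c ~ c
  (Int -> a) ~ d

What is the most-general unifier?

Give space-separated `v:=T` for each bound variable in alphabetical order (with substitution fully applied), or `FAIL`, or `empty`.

step 1: unify ((Int -> Int) -> (b -> Int)) ~ d  [subst: {-} | 2 pending]
  bind d := ((Int -> Int) -> (b -> Int))
step 2: unify c ~ c  [subst: {d:=((Int -> Int) -> (b -> Int))} | 1 pending]
  -> identical, skip
step 3: unify (Int -> a) ~ ((Int -> Int) -> (b -> Int))  [subst: {d:=((Int -> Int) -> (b -> Int))} | 0 pending]
  -> decompose arrow: push Int~(Int -> Int), a~(b -> Int)
step 4: unify Int ~ (Int -> Int)  [subst: {d:=((Int -> Int) -> (b -> Int))} | 1 pending]
  clash: Int vs (Int -> Int)

Answer: FAIL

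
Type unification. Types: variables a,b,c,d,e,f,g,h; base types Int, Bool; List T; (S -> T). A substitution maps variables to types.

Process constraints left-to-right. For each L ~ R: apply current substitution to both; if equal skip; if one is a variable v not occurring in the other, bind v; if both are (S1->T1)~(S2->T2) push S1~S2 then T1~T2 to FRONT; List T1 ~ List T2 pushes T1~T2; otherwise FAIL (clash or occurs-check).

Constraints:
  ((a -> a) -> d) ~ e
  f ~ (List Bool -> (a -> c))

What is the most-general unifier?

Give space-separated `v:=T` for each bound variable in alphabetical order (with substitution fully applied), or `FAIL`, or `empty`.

Answer: e:=((a -> a) -> d) f:=(List Bool -> (a -> c))

Derivation:
step 1: unify ((a -> a) -> d) ~ e  [subst: {-} | 1 pending]
  bind e := ((a -> a) -> d)
step 2: unify f ~ (List Bool -> (a -> c))  [subst: {e:=((a -> a) -> d)} | 0 pending]
  bind f := (List Bool -> (a -> c))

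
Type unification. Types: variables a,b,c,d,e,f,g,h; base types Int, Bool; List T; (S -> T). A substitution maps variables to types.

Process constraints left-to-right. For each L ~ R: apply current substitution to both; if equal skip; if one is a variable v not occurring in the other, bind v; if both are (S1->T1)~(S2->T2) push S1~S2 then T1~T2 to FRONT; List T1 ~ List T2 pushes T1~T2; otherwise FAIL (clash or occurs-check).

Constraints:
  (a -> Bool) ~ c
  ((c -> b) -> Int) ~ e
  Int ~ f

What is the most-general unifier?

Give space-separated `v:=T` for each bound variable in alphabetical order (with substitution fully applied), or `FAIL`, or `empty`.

step 1: unify (a -> Bool) ~ c  [subst: {-} | 2 pending]
  bind c := (a -> Bool)
step 2: unify (((a -> Bool) -> b) -> Int) ~ e  [subst: {c:=(a -> Bool)} | 1 pending]
  bind e := (((a -> Bool) -> b) -> Int)
step 3: unify Int ~ f  [subst: {c:=(a -> Bool), e:=(((a -> Bool) -> b) -> Int)} | 0 pending]
  bind f := Int

Answer: c:=(a -> Bool) e:=(((a -> Bool) -> b) -> Int) f:=Int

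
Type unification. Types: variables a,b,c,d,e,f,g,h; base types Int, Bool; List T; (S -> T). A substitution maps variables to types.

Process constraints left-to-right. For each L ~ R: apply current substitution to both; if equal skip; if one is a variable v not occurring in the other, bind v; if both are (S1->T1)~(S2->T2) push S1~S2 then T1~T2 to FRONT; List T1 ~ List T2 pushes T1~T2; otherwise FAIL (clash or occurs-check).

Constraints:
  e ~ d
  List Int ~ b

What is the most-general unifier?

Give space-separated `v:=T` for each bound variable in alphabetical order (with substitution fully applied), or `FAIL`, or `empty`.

Answer: b:=List Int e:=d

Derivation:
step 1: unify e ~ d  [subst: {-} | 1 pending]
  bind e := d
step 2: unify List Int ~ b  [subst: {e:=d} | 0 pending]
  bind b := List Int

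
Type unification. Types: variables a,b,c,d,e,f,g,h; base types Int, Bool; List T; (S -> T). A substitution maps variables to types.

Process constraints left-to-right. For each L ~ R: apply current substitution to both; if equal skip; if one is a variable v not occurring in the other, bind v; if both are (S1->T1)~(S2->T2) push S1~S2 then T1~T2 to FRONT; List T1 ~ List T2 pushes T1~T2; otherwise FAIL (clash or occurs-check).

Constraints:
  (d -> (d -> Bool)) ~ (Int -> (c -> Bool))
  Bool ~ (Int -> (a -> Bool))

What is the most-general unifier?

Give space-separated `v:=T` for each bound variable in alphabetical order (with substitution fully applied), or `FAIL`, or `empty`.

step 1: unify (d -> (d -> Bool)) ~ (Int -> (c -> Bool))  [subst: {-} | 1 pending]
  -> decompose arrow: push d~Int, (d -> Bool)~(c -> Bool)
step 2: unify d ~ Int  [subst: {-} | 2 pending]
  bind d := Int
step 3: unify (Int -> Bool) ~ (c -> Bool)  [subst: {d:=Int} | 1 pending]
  -> decompose arrow: push Int~c, Bool~Bool
step 4: unify Int ~ c  [subst: {d:=Int} | 2 pending]
  bind c := Int
step 5: unify Bool ~ Bool  [subst: {d:=Int, c:=Int} | 1 pending]
  -> identical, skip
step 6: unify Bool ~ (Int -> (a -> Bool))  [subst: {d:=Int, c:=Int} | 0 pending]
  clash: Bool vs (Int -> (a -> Bool))

Answer: FAIL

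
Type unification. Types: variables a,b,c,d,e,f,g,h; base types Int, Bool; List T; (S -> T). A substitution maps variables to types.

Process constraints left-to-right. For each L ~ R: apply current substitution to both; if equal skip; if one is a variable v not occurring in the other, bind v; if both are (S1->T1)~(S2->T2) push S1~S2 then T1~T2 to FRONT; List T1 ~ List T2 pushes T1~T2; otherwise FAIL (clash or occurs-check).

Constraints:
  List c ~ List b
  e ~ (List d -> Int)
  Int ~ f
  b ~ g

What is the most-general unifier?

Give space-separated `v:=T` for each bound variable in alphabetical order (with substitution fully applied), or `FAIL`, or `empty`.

Answer: b:=g c:=g e:=(List d -> Int) f:=Int

Derivation:
step 1: unify List c ~ List b  [subst: {-} | 3 pending]
  -> decompose List: push c~b
step 2: unify c ~ b  [subst: {-} | 3 pending]
  bind c := b
step 3: unify e ~ (List d -> Int)  [subst: {c:=b} | 2 pending]
  bind e := (List d -> Int)
step 4: unify Int ~ f  [subst: {c:=b, e:=(List d -> Int)} | 1 pending]
  bind f := Int
step 5: unify b ~ g  [subst: {c:=b, e:=(List d -> Int), f:=Int} | 0 pending]
  bind b := g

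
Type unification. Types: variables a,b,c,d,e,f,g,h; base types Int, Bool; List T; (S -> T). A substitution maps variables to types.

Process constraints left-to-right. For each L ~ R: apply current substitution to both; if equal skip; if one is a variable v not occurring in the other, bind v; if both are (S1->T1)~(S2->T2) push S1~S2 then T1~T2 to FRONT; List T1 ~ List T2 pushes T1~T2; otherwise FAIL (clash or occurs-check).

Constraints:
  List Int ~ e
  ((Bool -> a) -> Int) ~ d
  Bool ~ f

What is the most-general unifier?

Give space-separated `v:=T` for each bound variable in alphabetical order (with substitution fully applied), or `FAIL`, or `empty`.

step 1: unify List Int ~ e  [subst: {-} | 2 pending]
  bind e := List Int
step 2: unify ((Bool -> a) -> Int) ~ d  [subst: {e:=List Int} | 1 pending]
  bind d := ((Bool -> a) -> Int)
step 3: unify Bool ~ f  [subst: {e:=List Int, d:=((Bool -> a) -> Int)} | 0 pending]
  bind f := Bool

Answer: d:=((Bool -> a) -> Int) e:=List Int f:=Bool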